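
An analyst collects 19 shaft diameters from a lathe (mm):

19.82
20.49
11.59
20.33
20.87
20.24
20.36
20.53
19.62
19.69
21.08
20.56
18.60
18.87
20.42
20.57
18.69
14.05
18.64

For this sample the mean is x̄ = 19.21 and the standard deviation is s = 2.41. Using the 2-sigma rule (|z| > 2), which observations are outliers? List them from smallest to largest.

11.59, 14.05

Cutoffs at x̄ ± 2s: 19.21 ± 2·2.41 = [14.39, 24.03].
11.59: z = -3.16, |z| > 2 → outlier.
14.05: z = -2.14, |z| > 2 → outlier.
Every other value lies within [14.39, 24.03].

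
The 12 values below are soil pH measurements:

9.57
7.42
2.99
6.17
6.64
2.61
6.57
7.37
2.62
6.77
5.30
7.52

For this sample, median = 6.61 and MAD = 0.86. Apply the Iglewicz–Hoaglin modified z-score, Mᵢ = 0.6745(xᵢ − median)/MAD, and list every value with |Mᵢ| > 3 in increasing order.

2.61, 2.62

|Mᵢ| > 3 ⇔ |xᵢ − 6.61| > 3·0.86/0.6745 = 3.83.
So outliers lie outside [2.78, 10.44].
2.61: M = -3.14 → outlier.
2.62: M = -3.13 → outlier.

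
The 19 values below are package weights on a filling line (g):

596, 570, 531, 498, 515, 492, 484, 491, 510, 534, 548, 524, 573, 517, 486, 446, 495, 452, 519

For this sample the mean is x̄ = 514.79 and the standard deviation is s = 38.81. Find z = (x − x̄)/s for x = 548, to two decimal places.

0.86

z = (548 − 514.79) / 38.81 = 0.86.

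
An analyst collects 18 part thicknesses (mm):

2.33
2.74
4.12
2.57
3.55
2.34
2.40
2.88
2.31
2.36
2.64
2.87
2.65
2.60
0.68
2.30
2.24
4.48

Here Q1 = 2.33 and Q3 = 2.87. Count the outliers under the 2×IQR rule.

3

IQR = 0.54; fences at 2.33 − 1.08 = 1.25 and 2.87 + 1.08 = 3.95.
Outside the cutoffs: 0.68, 4.12, 4.48.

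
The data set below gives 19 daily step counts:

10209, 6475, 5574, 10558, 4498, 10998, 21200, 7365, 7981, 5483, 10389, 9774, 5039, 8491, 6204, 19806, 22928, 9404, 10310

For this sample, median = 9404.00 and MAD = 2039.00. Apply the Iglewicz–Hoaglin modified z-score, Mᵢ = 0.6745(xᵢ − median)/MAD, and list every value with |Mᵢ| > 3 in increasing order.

19806, 21200, 22928

|Mᵢ| > 3 ⇔ |xᵢ − 9404.00| > 3·2039.00/0.6745 = 9068.94.
So outliers lie outside [335.06, 18472.94].
19806: M = 3.44 → outlier.
21200: M = 3.90 → outlier.
22928: M = 4.47 → outlier.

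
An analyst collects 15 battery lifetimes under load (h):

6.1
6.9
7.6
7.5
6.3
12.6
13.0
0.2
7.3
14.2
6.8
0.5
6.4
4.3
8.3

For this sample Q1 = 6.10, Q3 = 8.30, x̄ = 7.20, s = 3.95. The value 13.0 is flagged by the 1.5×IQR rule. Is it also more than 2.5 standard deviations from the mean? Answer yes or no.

no

z = (13.0 − 7.20) / 3.95 = 1.47.
|z| = 1.47 ≤ 2.5.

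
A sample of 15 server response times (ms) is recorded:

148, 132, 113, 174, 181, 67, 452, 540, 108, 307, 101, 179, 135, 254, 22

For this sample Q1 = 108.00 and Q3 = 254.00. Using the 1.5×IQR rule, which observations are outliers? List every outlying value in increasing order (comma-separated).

IQR = Q3 − Q1 = 254.00 − 108.00 = 146.00.
Lower fence = Q1 − 1.5·IQR = 108.00 − 219.00 = -111.00.
Upper fence = Q3 + 1.5·IQR = 254.00 + 219.00 = 473.00.
540 > 473.00 → outlier.
All remaining values lie within [-111.00, 473.00].

540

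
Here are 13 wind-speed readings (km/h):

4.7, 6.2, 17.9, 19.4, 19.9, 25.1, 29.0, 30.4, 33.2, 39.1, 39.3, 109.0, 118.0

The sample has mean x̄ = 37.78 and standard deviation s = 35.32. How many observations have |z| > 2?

2

Cutoffs: x̄ ± 2s = [-32.86, 108.42].
Outside the cutoffs: 109.0, 118.0.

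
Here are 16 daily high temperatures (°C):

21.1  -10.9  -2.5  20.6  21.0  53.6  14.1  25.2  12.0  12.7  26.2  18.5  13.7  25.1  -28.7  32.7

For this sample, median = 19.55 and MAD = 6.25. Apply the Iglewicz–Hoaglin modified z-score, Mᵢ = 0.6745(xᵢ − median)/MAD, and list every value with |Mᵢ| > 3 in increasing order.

-28.7, -10.9, 53.6

|Mᵢ| > 3 ⇔ |xᵢ − 19.55| > 3·6.25/0.6745 = 27.80.
So outliers lie outside [-8.25, 47.35].
-28.7: M = -5.21 → outlier.
-10.9: M = -3.29 → outlier.
53.6: M = 3.67 → outlier.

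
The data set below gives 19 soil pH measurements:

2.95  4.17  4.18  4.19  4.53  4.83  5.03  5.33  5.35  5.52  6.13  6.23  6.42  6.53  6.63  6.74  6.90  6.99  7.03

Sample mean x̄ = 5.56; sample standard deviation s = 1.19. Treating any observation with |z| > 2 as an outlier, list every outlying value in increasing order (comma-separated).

2.95

Cutoffs at x̄ ± 2s: 5.56 ± 2·1.19 = [3.18, 7.94].
2.95: z = -2.19, |z| > 2 → outlier.
Every other value lies within [3.18, 7.94].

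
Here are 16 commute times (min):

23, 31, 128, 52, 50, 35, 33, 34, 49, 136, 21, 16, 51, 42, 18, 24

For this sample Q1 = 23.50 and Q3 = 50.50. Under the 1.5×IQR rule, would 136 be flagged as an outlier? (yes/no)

yes

IQR = Q3 − Q1 = 50.50 − 23.50 = 27.00.
Lower fence = Q1 − 1.5·IQR = 23.50 − 40.50 = -17.00.
Upper fence = Q3 + 1.5·IQR = 50.50 + 40.50 = 91.00.
136 lies above the upper fence.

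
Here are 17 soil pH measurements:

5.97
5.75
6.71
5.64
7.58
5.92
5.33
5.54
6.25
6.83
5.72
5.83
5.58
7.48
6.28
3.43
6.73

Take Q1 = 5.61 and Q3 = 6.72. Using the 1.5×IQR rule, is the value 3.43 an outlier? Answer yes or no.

IQR = Q3 − Q1 = 6.72 − 5.61 = 1.11.
Lower fence = Q1 − 1.5·IQR = 5.61 − 1.665 = 3.945.
Upper fence = Q3 + 1.5·IQR = 6.72 + 1.665 = 8.385.
3.43 lies below the lower fence.

yes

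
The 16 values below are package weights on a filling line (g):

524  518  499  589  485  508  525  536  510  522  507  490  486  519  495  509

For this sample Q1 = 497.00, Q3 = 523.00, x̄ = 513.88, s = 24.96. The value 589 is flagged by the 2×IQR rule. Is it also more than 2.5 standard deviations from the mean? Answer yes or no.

yes

z = (589 − 513.88) / 24.96 = 3.01.
|z| = 3.01 > 2.5.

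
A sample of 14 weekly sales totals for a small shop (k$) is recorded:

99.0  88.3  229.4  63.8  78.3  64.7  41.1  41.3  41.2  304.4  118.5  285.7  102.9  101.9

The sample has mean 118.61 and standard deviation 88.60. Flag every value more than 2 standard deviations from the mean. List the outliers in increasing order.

Cutoffs at x̄ ± 2s: 118.61 ± 2·88.60 = [-58.59, 295.81].
304.4: z = 2.10, |z| > 2 → outlier.
Every other value lies within [-58.59, 295.81].

304.4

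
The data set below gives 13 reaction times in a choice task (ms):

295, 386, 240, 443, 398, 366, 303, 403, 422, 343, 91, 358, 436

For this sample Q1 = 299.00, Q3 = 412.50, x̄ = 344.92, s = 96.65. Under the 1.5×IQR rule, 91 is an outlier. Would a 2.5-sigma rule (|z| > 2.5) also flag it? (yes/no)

z = (91 − 344.92) / 96.65 = -2.63.
|z| = 2.63 > 2.5.

yes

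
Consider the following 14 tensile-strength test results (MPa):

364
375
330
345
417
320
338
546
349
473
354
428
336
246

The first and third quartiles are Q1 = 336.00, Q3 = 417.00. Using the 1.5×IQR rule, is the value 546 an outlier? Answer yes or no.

yes

IQR = Q3 − Q1 = 417.00 − 336.00 = 81.00.
Lower fence = Q1 − 1.5·IQR = 336.00 − 121.50 = 214.50.
Upper fence = Q3 + 1.5·IQR = 417.00 + 121.50 = 538.50.
546 lies above the upper fence.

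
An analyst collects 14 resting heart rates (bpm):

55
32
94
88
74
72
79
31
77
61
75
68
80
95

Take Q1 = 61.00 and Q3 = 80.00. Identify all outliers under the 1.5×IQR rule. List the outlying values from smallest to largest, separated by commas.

IQR = Q3 − Q1 = 80.00 − 61.00 = 19.00.
Lower fence = Q1 − 1.5·IQR = 61.00 − 28.50 = 32.50.
Upper fence = Q3 + 1.5·IQR = 80.00 + 28.50 = 108.50.
31 < 32.50 → outlier.
32 < 32.50 → outlier.
All remaining values lie within [32.50, 108.50].

31, 32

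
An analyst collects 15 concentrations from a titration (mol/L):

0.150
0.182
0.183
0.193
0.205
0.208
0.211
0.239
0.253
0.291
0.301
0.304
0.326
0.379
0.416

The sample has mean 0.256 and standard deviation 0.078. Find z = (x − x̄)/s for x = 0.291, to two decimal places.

z = (0.291 − 0.256) / 0.078 = 0.45.

0.45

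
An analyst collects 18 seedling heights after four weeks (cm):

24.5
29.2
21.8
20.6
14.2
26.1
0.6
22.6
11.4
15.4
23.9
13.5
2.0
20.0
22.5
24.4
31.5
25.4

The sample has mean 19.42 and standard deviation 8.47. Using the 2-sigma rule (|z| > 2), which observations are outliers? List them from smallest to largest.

Cutoffs at x̄ ± 2s: 19.42 ± 2·8.47 = [2.48, 36.36].
0.6: z = -2.22, |z| > 2 → outlier.
2.0: z = -2.06, |z| > 2 → outlier.
Every other value lies within [2.48, 36.36].

0.6, 2.0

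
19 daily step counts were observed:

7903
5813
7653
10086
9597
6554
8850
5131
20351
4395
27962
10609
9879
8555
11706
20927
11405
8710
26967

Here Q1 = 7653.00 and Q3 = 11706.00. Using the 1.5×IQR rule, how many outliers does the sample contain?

IQR = 4053.00; fences at 7653.00 − 6079.50 = 1573.50 and 11706.00 + 6079.50 = 17785.50.
Outside the cutoffs: 20351, 20927, 26967, 27962.

4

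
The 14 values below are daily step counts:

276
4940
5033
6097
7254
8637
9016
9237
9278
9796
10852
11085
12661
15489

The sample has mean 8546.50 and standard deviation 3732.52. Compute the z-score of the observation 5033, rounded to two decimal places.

z = (5033 − 8546.50) / 3732.52 = -0.94.

-0.94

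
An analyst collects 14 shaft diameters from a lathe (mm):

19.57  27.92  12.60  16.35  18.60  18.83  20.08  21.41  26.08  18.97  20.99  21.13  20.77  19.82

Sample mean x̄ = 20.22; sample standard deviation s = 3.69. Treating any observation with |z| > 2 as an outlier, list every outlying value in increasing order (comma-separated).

12.60, 27.92

Cutoffs at x̄ ± 2s: 20.22 ± 2·3.69 = [12.84, 27.60].
12.60: z = -2.07, |z| > 2 → outlier.
27.92: z = 2.09, |z| > 2 → outlier.
Every other value lies within [12.84, 27.60].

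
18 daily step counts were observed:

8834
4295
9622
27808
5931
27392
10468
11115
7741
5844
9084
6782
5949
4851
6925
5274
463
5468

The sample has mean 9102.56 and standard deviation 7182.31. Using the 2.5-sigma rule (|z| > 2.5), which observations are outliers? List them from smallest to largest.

27392, 27808

Cutoffs at x̄ ± 2.5s: 9102.56 ± 2.5·7182.31 = [-8853.215, 27058.335].
27392: z = 2.55, |z| > 2.5 → outlier.
27808: z = 2.60, |z| > 2.5 → outlier.
Every other value lies within [-8853.215, 27058.335].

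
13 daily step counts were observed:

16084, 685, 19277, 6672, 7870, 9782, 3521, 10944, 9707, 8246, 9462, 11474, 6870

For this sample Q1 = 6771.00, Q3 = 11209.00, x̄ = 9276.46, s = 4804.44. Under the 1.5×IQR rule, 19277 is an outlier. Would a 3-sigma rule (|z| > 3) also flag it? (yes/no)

no

z = (19277 − 9276.46) / 4804.44 = 2.08.
|z| = 2.08 ≤ 3.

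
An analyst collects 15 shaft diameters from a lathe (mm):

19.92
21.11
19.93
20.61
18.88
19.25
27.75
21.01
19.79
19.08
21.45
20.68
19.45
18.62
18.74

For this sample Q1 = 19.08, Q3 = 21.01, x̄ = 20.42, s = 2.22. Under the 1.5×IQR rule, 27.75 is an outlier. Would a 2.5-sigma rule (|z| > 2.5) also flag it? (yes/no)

yes

z = (27.75 − 20.42) / 2.22 = 3.30.
|z| = 3.30 > 2.5.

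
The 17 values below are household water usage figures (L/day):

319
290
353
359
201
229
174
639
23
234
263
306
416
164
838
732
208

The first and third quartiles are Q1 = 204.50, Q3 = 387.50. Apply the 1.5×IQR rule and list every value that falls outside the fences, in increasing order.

732, 838

IQR = Q3 − Q1 = 387.50 − 204.50 = 183.00.
Lower fence = Q1 − 1.5·IQR = 204.50 − 274.50 = -70.00.
Upper fence = Q3 + 1.5·IQR = 387.50 + 274.50 = 662.00.
732 > 662.00 → outlier.
838 > 662.00 → outlier.
All remaining values lie within [-70.00, 662.00].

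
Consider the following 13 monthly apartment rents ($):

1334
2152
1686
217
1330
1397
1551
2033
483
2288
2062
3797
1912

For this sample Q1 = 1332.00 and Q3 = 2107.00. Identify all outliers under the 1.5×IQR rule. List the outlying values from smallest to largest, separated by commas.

IQR = Q3 − Q1 = 2107.00 − 1332.00 = 775.00.
Lower fence = Q1 − 1.5·IQR = 1332.00 − 1162.50 = 169.50.
Upper fence = Q3 + 1.5·IQR = 2107.00 + 1162.50 = 3269.50.
3797 > 3269.50 → outlier.
All remaining values lie within [169.50, 3269.50].

3797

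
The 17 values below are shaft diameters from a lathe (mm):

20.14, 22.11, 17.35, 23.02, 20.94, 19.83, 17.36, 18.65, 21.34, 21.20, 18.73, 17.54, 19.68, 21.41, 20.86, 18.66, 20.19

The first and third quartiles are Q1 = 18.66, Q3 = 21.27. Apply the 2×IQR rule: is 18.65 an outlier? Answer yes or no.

no

IQR = Q3 − Q1 = 21.27 − 18.66 = 2.61.
Lower fence = Q1 − 2·IQR = 18.66 − 5.22 = 13.44.
Upper fence = Q3 + 2·IQR = 21.27 + 5.22 = 26.49.
18.65 lies within [13.44, 26.49].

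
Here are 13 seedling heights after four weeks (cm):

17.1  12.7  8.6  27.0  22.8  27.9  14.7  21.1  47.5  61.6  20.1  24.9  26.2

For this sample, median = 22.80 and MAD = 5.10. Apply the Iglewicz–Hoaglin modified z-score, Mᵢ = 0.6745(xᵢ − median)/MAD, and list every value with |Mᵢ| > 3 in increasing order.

|Mᵢ| > 3 ⇔ |xᵢ − 22.80| > 3·5.10/0.6745 = 22.68.
So outliers lie outside [0.12, 45.48].
47.5: M = 3.27 → outlier.
61.6: M = 5.13 → outlier.

47.5, 61.6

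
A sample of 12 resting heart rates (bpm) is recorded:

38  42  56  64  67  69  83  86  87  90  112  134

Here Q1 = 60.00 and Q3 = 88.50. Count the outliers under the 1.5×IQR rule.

1

IQR = 28.50; fences at 60.00 − 42.75 = 17.25 and 88.50 + 42.75 = 131.25.
Outside the cutoffs: 134.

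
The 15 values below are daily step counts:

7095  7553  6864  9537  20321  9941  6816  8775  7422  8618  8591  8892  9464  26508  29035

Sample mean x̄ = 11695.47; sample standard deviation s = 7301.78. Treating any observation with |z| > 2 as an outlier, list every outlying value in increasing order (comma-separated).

26508, 29035

Cutoffs at x̄ ± 2s: 11695.47 ± 2·7301.78 = [-2908.09, 26299.03].
26508: z = 2.03, |z| > 2 → outlier.
29035: z = 2.37, |z| > 2 → outlier.
Every other value lies within [-2908.09, 26299.03].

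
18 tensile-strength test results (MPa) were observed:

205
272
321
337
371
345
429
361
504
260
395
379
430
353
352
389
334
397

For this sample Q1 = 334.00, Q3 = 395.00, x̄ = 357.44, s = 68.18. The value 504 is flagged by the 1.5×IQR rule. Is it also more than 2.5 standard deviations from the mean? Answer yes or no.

no

z = (504 − 357.44) / 68.18 = 2.15.
|z| = 2.15 ≤ 2.5.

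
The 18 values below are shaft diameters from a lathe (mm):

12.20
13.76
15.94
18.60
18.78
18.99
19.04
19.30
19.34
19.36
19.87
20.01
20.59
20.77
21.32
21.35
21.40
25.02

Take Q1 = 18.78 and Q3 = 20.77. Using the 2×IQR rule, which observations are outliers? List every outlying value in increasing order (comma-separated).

12.20, 13.76, 25.02

IQR = Q3 − Q1 = 20.77 − 18.78 = 1.99.
Lower fence = Q1 − 2·IQR = 18.78 − 3.98 = 14.80.
Upper fence = Q3 + 2·IQR = 20.77 + 3.98 = 24.75.
12.20 < 14.80 → outlier.
13.76 < 14.80 → outlier.
25.02 > 24.75 → outlier.
All remaining values lie within [14.80, 24.75].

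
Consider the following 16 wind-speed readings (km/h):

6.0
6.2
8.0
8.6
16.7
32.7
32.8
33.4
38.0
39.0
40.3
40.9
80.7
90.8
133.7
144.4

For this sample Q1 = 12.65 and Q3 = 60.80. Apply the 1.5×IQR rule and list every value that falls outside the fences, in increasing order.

133.7, 144.4

IQR = Q3 − Q1 = 60.80 − 12.65 = 48.15.
Lower fence = Q1 − 1.5·IQR = 12.65 − 72.225 = -59.575.
Upper fence = Q3 + 1.5·IQR = 60.80 + 72.225 = 133.025.
133.7 > 133.025 → outlier.
144.4 > 133.025 → outlier.
All remaining values lie within [-59.575, 133.025].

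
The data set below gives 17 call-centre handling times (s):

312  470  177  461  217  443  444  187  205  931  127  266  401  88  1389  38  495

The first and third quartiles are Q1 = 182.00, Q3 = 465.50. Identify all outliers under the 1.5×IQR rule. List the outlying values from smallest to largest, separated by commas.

931, 1389

IQR = Q3 − Q1 = 465.50 − 182.00 = 283.50.
Lower fence = Q1 − 1.5·IQR = 182.00 − 425.25 = -243.25.
Upper fence = Q3 + 1.5·IQR = 465.50 + 425.25 = 890.75.
931 > 890.75 → outlier.
1389 > 890.75 → outlier.
All remaining values lie within [-243.25, 890.75].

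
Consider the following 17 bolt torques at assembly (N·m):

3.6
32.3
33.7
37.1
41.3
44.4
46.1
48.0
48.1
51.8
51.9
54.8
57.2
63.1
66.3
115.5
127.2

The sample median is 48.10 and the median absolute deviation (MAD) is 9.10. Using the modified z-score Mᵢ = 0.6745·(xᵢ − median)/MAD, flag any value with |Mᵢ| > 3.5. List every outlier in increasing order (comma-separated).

|Mᵢ| > 3.5 ⇔ |xᵢ − 48.10| > 3.5·9.10/0.6745 = 47.22.
So outliers lie outside [0.88, 95.32].
115.5: M = 5.00 → outlier.
127.2: M = 5.86 → outlier.

115.5, 127.2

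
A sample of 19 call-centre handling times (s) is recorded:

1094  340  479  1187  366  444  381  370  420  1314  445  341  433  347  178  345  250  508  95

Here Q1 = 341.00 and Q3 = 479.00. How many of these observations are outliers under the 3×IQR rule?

IQR = 138.00; fences at 341.00 − 414.00 = -73.00 and 479.00 + 414.00 = 893.00.
Outside the cutoffs: 1094, 1187, 1314.

3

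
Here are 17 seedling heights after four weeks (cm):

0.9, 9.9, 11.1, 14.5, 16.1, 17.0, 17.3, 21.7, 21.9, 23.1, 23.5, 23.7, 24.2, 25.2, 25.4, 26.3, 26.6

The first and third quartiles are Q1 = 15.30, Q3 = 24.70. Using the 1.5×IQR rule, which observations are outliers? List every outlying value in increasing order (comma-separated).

0.9

IQR = Q3 − Q1 = 24.70 − 15.30 = 9.40.
Lower fence = Q1 − 1.5·IQR = 15.30 − 14.10 = 1.20.
Upper fence = Q3 + 1.5·IQR = 24.70 + 14.10 = 38.80.
0.9 < 1.20 → outlier.
All remaining values lie within [1.20, 38.80].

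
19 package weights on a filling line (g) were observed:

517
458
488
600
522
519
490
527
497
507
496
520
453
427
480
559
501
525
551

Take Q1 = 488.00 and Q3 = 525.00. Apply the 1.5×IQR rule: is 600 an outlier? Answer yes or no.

yes

IQR = Q3 − Q1 = 525.00 − 488.00 = 37.00.
Lower fence = Q1 − 1.5·IQR = 488.00 − 55.50 = 432.50.
Upper fence = Q3 + 1.5·IQR = 525.00 + 55.50 = 580.50.
600 lies above the upper fence.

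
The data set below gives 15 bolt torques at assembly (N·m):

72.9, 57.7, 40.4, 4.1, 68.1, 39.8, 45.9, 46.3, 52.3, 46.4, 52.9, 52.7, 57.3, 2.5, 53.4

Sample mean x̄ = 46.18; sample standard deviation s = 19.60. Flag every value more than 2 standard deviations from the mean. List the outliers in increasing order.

2.5, 4.1

Cutoffs at x̄ ± 2s: 46.18 ± 2·19.60 = [6.98, 85.38].
2.5: z = -2.23, |z| > 2 → outlier.
4.1: z = -2.15, |z| > 2 → outlier.
Every other value lies within [6.98, 85.38].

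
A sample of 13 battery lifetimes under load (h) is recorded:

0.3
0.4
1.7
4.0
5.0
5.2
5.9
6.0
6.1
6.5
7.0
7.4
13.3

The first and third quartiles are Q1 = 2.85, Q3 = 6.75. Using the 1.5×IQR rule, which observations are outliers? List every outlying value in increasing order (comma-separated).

13.3

IQR = Q3 − Q1 = 6.75 − 2.85 = 3.90.
Lower fence = Q1 − 1.5·IQR = 2.85 − 5.85 = -3.00.
Upper fence = Q3 + 1.5·IQR = 6.75 + 5.85 = 12.60.
13.3 > 12.60 → outlier.
All remaining values lie within [-3.00, 12.60].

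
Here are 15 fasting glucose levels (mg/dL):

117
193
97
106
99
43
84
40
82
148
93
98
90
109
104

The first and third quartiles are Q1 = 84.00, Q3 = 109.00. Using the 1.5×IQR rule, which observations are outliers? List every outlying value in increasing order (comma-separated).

40, 43, 148, 193

IQR = Q3 − Q1 = 109.00 − 84.00 = 25.00.
Lower fence = Q1 − 1.5·IQR = 84.00 − 37.50 = 46.50.
Upper fence = Q3 + 1.5·IQR = 109.00 + 37.50 = 146.50.
40 < 46.50 → outlier.
43 < 46.50 → outlier.
148 > 146.50 → outlier.
193 > 146.50 → outlier.
All remaining values lie within [46.50, 146.50].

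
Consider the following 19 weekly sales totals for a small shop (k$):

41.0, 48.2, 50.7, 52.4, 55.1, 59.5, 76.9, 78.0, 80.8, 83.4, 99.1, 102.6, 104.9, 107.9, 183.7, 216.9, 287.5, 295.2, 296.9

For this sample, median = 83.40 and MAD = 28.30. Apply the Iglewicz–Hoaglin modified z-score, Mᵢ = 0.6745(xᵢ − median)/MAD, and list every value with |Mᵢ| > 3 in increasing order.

|Mᵢ| > 3 ⇔ |xᵢ − 83.40| > 3·28.30/0.6745 = 125.87.
So outliers lie outside [-42.47, 209.27].
216.9: M = 3.18 → outlier.
287.5: M = 4.86 → outlier.
295.2: M = 5.05 → outlier.
296.9: M = 5.09 → outlier.

216.9, 287.5, 295.2, 296.9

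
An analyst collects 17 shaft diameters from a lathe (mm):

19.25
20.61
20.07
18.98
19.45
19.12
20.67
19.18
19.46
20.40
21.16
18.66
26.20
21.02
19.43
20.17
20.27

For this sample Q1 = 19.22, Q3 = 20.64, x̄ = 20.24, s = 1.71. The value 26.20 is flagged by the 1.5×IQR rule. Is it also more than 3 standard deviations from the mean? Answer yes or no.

yes

z = (26.20 − 20.24) / 1.71 = 3.49.
|z| = 3.49 > 3.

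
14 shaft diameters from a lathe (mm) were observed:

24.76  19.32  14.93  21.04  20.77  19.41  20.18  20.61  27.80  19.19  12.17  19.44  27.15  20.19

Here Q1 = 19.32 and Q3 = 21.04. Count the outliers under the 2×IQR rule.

5

IQR = 1.72; fences at 19.32 − 3.44 = 15.88 and 21.04 + 3.44 = 24.48.
Outside the cutoffs: 12.17, 14.93, 24.76, 27.15, 27.80.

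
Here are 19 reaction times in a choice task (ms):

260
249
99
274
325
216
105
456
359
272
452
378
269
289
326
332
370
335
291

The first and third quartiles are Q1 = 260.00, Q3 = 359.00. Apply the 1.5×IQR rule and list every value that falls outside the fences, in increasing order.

IQR = Q3 − Q1 = 359.00 − 260.00 = 99.00.
Lower fence = Q1 − 1.5·IQR = 260.00 − 148.50 = 111.50.
Upper fence = Q3 + 1.5·IQR = 359.00 + 148.50 = 507.50.
99 < 111.50 → outlier.
105 < 111.50 → outlier.
All remaining values lie within [111.50, 507.50].

99, 105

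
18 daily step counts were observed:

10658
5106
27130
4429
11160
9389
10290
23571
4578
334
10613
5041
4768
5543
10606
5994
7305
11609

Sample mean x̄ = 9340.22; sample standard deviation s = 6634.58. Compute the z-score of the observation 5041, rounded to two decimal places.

-0.65

z = (5041 − 9340.22) / 6634.58 = -0.65.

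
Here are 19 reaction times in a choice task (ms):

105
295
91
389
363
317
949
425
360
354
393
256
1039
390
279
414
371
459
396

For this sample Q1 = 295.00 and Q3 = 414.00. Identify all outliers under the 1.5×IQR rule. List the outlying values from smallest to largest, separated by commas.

91, 105, 949, 1039

IQR = Q3 − Q1 = 414.00 − 295.00 = 119.00.
Lower fence = Q1 − 1.5·IQR = 295.00 − 178.50 = 116.50.
Upper fence = Q3 + 1.5·IQR = 414.00 + 178.50 = 592.50.
91 < 116.50 → outlier.
105 < 116.50 → outlier.
949 > 592.50 → outlier.
1039 > 592.50 → outlier.
All remaining values lie within [116.50, 592.50].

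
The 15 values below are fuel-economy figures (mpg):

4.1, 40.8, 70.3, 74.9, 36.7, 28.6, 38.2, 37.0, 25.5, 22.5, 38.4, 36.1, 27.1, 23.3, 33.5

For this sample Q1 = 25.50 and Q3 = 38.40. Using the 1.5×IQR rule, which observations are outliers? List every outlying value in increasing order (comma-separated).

IQR = Q3 − Q1 = 38.40 − 25.50 = 12.90.
Lower fence = Q1 − 1.5·IQR = 25.50 − 19.35 = 6.15.
Upper fence = Q3 + 1.5·IQR = 38.40 + 19.35 = 57.75.
4.1 < 6.15 → outlier.
70.3 > 57.75 → outlier.
74.9 > 57.75 → outlier.
All remaining values lie within [6.15, 57.75].

4.1, 70.3, 74.9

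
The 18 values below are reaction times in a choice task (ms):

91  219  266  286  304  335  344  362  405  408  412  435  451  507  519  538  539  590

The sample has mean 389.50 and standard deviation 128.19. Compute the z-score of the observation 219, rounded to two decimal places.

z = (219 − 389.50) / 128.19 = -1.33.

-1.33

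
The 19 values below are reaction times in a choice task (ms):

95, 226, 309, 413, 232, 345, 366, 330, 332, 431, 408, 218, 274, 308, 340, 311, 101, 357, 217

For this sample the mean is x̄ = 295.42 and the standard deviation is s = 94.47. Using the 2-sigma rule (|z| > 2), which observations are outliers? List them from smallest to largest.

95, 101

Cutoffs at x̄ ± 2s: 295.42 ± 2·94.47 = [106.48, 484.36].
95: z = -2.12, |z| > 2 → outlier.
101: z = -2.06, |z| > 2 → outlier.
Every other value lies within [106.48, 484.36].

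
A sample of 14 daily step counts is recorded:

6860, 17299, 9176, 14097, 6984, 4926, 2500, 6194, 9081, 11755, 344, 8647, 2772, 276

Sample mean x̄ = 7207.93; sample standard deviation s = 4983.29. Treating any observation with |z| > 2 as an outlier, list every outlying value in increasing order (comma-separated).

Cutoffs at x̄ ± 2s: 7207.93 ± 2·4983.29 = [-2758.65, 17174.51].
17299: z = 2.02, |z| > 2 → outlier.
Every other value lies within [-2758.65, 17174.51].

17299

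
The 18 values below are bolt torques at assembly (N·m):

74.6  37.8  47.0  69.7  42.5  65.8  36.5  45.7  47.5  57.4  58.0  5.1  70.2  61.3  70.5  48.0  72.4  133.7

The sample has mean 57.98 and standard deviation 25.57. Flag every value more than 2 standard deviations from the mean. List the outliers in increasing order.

5.1, 133.7

Cutoffs at x̄ ± 2s: 57.98 ± 2·25.57 = [6.84, 109.12].
5.1: z = -2.07, |z| > 2 → outlier.
133.7: z = 2.96, |z| > 2 → outlier.
Every other value lies within [6.84, 109.12].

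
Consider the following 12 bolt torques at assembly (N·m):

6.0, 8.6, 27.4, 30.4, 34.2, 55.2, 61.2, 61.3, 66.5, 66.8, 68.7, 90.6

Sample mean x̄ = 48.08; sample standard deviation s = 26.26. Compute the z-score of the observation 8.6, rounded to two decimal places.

z = (8.6 − 48.08) / 26.26 = -1.50.

-1.50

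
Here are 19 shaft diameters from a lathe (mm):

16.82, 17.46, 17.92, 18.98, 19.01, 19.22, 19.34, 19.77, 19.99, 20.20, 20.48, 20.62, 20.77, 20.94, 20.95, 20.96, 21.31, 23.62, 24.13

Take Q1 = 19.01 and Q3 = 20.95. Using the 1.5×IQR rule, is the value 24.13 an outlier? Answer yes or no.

yes

IQR = Q3 − Q1 = 20.95 − 19.01 = 1.94.
Lower fence = Q1 − 1.5·IQR = 19.01 − 2.91 = 16.10.
Upper fence = Q3 + 1.5·IQR = 20.95 + 2.91 = 23.86.
24.13 lies above the upper fence.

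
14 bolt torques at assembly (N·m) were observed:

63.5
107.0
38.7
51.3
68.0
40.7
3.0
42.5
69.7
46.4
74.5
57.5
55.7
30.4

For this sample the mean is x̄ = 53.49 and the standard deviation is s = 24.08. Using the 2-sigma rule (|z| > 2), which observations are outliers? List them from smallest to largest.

Cutoffs at x̄ ± 2s: 53.49 ± 2·24.08 = [5.33, 101.65].
3.0: z = -2.10, |z| > 2 → outlier.
107.0: z = 2.22, |z| > 2 → outlier.
Every other value lies within [5.33, 101.65].

3.0, 107.0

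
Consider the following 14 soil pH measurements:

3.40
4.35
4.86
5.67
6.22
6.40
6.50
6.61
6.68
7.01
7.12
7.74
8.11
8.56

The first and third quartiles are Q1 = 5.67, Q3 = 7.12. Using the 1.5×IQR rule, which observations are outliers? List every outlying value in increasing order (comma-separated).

3.40

IQR = Q3 − Q1 = 7.12 − 5.67 = 1.45.
Lower fence = Q1 − 1.5·IQR = 5.67 − 2.175 = 3.495.
Upper fence = Q3 + 1.5·IQR = 7.12 + 2.175 = 9.295.
3.40 < 3.495 → outlier.
All remaining values lie within [3.495, 9.295].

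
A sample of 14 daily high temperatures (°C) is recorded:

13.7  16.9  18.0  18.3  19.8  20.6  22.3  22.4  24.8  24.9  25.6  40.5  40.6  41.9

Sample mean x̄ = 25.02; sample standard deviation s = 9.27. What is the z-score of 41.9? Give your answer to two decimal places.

z = (41.9 − 25.02) / 9.27 = 1.82.

1.82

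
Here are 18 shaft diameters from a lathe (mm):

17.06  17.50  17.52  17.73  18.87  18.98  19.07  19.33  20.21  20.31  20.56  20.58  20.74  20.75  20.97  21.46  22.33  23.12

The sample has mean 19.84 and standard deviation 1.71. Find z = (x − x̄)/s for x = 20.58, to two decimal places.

z = (20.58 − 19.84) / 1.71 = 0.43.

0.43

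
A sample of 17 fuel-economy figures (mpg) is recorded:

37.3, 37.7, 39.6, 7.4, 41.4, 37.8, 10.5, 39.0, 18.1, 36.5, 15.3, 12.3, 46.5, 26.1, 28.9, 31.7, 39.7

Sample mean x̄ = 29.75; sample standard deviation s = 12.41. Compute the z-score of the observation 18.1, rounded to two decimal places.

z = (18.1 − 29.75) / 12.41 = -0.94.

-0.94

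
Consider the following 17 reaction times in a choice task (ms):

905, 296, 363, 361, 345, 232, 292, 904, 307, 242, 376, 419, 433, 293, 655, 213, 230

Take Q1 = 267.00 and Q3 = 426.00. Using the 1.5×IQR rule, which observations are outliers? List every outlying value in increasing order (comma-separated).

IQR = Q3 − Q1 = 426.00 − 267.00 = 159.00.
Lower fence = Q1 − 1.5·IQR = 267.00 − 238.50 = 28.50.
Upper fence = Q3 + 1.5·IQR = 426.00 + 238.50 = 664.50.
904 > 664.50 → outlier.
905 > 664.50 → outlier.
All remaining values lie within [28.50, 664.50].

904, 905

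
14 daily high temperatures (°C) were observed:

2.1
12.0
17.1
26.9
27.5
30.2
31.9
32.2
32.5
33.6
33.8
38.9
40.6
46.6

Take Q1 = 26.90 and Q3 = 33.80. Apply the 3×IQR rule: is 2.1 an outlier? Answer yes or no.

IQR = Q3 − Q1 = 33.80 − 26.90 = 6.90.
Lower fence = Q1 − 3·IQR = 26.90 − 20.70 = 6.20.
Upper fence = Q3 + 3·IQR = 33.80 + 20.70 = 54.50.
2.1 lies below the lower fence.

yes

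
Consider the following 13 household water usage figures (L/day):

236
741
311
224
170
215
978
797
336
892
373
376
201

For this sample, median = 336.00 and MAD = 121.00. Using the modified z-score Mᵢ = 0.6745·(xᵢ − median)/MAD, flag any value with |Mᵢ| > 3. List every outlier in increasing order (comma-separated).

|Mᵢ| > 3 ⇔ |xᵢ − 336.00| > 3·121.00/0.6745 = 538.18.
So outliers lie outside [-202.18, 874.18].
892: M = 3.10 → outlier.
978: M = 3.58 → outlier.

892, 978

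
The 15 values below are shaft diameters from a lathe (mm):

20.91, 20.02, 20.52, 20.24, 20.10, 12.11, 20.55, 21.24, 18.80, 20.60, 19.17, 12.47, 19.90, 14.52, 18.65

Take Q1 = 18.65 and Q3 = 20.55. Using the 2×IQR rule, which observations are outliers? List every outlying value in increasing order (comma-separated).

12.11, 12.47, 14.52

IQR = Q3 − Q1 = 20.55 − 18.65 = 1.90.
Lower fence = Q1 − 2·IQR = 18.65 − 3.80 = 14.85.
Upper fence = Q3 + 2·IQR = 20.55 + 3.80 = 24.35.
12.11 < 14.85 → outlier.
12.47 < 14.85 → outlier.
14.52 < 14.85 → outlier.
All remaining values lie within [14.85, 24.35].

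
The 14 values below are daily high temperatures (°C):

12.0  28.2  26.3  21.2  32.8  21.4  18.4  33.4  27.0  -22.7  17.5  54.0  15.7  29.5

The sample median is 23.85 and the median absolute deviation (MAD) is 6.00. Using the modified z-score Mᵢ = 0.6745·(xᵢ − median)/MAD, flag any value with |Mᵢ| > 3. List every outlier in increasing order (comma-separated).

-22.7, 54.0

|Mᵢ| > 3 ⇔ |xᵢ − 23.85| > 3·6.00/0.6745 = 26.69.
So outliers lie outside [-2.84, 50.54].
-22.7: M = -5.23 → outlier.
54.0: M = 3.39 → outlier.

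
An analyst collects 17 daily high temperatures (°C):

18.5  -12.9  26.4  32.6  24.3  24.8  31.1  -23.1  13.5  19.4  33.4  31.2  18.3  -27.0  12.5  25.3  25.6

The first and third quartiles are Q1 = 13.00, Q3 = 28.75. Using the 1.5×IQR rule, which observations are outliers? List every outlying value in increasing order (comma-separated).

-27.0, -23.1, -12.9

IQR = Q3 − Q1 = 28.75 − 13.00 = 15.75.
Lower fence = Q1 − 1.5·IQR = 13.00 − 23.625 = -10.625.
Upper fence = Q3 + 1.5·IQR = 28.75 + 23.625 = 52.375.
-27.0 < -10.625 → outlier.
-23.1 < -10.625 → outlier.
-12.9 < -10.625 → outlier.
All remaining values lie within [-10.625, 52.375].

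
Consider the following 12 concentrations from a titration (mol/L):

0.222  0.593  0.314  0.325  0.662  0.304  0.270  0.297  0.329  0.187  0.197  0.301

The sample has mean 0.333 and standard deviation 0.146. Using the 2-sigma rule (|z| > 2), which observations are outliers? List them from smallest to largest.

0.662

Cutoffs at x̄ ± 2s: 0.333 ± 2·0.146 = [0.041, 0.625].
0.662: z = 2.25, |z| > 2 → outlier.
Every other value lies within [0.041, 0.625].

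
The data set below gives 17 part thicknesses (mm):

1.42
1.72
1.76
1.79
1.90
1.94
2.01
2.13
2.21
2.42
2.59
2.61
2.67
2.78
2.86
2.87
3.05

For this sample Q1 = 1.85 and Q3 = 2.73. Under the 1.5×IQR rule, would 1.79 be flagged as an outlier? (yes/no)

no

IQR = Q3 − Q1 = 2.73 − 1.85 = 0.88.
Lower fence = Q1 − 1.5·IQR = 1.85 − 1.32 = 0.53.
Upper fence = Q3 + 1.5·IQR = 2.73 + 1.32 = 4.05.
1.79 lies within [0.53, 4.05].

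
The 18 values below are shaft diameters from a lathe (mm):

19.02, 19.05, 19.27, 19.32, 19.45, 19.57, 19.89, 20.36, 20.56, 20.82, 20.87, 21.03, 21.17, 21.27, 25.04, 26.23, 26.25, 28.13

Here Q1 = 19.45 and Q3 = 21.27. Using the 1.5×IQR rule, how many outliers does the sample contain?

4

IQR = 1.82; fences at 19.45 − 2.73 = 16.72 and 21.27 + 2.73 = 24.00.
Outside the cutoffs: 25.04, 26.23, 26.25, 28.13.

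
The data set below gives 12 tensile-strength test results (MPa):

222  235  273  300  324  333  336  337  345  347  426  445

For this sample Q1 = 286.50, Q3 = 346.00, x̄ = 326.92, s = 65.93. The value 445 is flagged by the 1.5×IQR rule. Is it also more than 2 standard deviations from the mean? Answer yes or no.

z = (445 − 326.92) / 65.93 = 1.79.
|z| = 1.79 ≤ 2.

no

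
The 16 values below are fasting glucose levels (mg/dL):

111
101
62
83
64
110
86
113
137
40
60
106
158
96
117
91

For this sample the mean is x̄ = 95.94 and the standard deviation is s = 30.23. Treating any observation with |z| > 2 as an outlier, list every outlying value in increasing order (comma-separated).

158

Cutoffs at x̄ ± 2s: 95.94 ± 2·30.23 = [35.48, 156.40].
158: z = 2.05, |z| > 2 → outlier.
Every other value lies within [35.48, 156.40].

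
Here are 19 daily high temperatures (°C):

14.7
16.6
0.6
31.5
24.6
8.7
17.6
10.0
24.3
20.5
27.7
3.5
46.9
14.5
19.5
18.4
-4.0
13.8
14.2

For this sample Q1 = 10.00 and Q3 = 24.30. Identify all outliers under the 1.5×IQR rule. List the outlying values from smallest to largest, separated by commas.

IQR = Q3 − Q1 = 24.30 − 10.00 = 14.30.
Lower fence = Q1 − 1.5·IQR = 10.00 − 21.45 = -11.45.
Upper fence = Q3 + 1.5·IQR = 24.30 + 21.45 = 45.75.
46.9 > 45.75 → outlier.
All remaining values lie within [-11.45, 45.75].

46.9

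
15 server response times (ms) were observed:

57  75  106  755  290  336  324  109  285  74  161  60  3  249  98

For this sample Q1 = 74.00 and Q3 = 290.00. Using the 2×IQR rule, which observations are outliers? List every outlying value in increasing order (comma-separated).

755

IQR = Q3 − Q1 = 290.00 − 74.00 = 216.00.
Lower fence = Q1 − 2·IQR = 74.00 − 432.00 = -358.00.
Upper fence = Q3 + 2·IQR = 290.00 + 432.00 = 722.00.
755 > 722.00 → outlier.
All remaining values lie within [-358.00, 722.00].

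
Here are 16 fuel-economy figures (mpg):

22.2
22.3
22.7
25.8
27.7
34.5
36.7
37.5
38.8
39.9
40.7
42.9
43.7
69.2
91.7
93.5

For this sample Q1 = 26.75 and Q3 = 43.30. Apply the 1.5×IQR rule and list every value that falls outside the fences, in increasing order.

69.2, 91.7, 93.5

IQR = Q3 − Q1 = 43.30 − 26.75 = 16.55.
Lower fence = Q1 − 1.5·IQR = 26.75 − 24.825 = 1.925.
Upper fence = Q3 + 1.5·IQR = 43.30 + 24.825 = 68.125.
69.2 > 68.125 → outlier.
91.7 > 68.125 → outlier.
93.5 > 68.125 → outlier.
All remaining values lie within [1.925, 68.125].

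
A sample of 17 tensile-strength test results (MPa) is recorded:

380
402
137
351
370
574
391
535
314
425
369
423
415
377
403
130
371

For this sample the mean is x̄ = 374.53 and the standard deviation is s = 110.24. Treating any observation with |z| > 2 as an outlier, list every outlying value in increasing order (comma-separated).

Cutoffs at x̄ ± 2s: 374.53 ± 2·110.24 = [154.05, 595.01].
130: z = -2.22, |z| > 2 → outlier.
137: z = -2.15, |z| > 2 → outlier.
Every other value lies within [154.05, 595.01].

130, 137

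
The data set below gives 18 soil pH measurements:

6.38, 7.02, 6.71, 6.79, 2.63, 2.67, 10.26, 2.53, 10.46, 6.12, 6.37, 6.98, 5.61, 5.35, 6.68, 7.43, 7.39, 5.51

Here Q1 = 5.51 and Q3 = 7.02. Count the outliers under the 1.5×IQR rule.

5

IQR = 1.51; fences at 5.51 − 2.265 = 3.245 and 7.02 + 2.265 = 9.285.
Outside the cutoffs: 2.53, 2.63, 2.67, 10.26, 10.46.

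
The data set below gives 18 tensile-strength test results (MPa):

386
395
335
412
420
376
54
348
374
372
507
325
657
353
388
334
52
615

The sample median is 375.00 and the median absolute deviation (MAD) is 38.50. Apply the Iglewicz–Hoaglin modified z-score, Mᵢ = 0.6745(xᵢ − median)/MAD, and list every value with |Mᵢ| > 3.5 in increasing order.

|Mᵢ| > 3.5 ⇔ |xᵢ − 375.00| > 3.5·38.50/0.6745 = 199.78.
So outliers lie outside [175.22, 574.78].
52: M = -5.66 → outlier.
54: M = -5.62 → outlier.
615: M = 4.20 → outlier.
657: M = 4.94 → outlier.

52, 54, 615, 657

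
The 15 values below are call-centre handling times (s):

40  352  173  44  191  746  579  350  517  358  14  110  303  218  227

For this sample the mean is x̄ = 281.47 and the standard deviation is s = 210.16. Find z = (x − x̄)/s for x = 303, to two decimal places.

z = (303 − 281.47) / 210.16 = 0.10.

0.10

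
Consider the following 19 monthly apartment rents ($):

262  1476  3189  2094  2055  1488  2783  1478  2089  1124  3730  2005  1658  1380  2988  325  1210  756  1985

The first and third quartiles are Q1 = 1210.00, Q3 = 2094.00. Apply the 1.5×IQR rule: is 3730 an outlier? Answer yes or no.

IQR = Q3 − Q1 = 2094.00 − 1210.00 = 884.00.
Lower fence = Q1 − 1.5·IQR = 1210.00 − 1326.00 = -116.00.
Upper fence = Q3 + 1.5·IQR = 2094.00 + 1326.00 = 3420.00.
3730 lies above the upper fence.

yes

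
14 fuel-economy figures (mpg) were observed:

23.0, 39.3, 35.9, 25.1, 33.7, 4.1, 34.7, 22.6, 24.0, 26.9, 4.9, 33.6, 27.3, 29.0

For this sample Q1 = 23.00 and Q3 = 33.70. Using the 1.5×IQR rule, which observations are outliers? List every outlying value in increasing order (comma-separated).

4.1, 4.9

IQR = Q3 − Q1 = 33.70 − 23.00 = 10.70.
Lower fence = Q1 − 1.5·IQR = 23.00 − 16.05 = 6.95.
Upper fence = Q3 + 1.5·IQR = 33.70 + 16.05 = 49.75.
4.1 < 6.95 → outlier.
4.9 < 6.95 → outlier.
All remaining values lie within [6.95, 49.75].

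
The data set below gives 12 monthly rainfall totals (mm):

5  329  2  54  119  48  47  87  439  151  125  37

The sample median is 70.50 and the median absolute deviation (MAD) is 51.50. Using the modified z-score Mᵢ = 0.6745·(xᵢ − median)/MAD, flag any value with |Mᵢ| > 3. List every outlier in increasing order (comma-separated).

329, 439

|Mᵢ| > 3 ⇔ |xᵢ − 70.50| > 3·51.50/0.6745 = 229.06.
So outliers lie outside [-158.56, 299.56].
329: M = 3.39 → outlier.
439: M = 4.83 → outlier.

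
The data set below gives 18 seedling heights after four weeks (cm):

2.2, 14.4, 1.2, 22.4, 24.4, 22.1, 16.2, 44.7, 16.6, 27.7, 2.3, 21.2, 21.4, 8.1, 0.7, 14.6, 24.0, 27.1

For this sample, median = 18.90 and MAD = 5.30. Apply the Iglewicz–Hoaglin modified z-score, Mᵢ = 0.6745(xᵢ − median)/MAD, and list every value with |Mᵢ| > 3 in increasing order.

44.7

|Mᵢ| > 3 ⇔ |xᵢ − 18.90| > 3·5.30/0.6745 = 23.57.
So outliers lie outside [-4.67, 42.47].
44.7: M = 3.28 → outlier.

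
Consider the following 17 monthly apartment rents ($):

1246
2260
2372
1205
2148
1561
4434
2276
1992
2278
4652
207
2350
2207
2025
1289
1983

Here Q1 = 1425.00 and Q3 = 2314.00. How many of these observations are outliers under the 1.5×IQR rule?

2

IQR = 889.00; fences at 1425.00 − 1333.50 = 91.50 and 2314.00 + 1333.50 = 3647.50.
Outside the cutoffs: 4434, 4652.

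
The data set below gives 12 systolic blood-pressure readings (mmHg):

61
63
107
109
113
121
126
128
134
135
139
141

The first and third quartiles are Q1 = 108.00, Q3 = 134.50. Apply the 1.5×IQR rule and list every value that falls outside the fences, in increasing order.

IQR = Q3 − Q1 = 134.50 − 108.00 = 26.50.
Lower fence = Q1 − 1.5·IQR = 108.00 − 39.75 = 68.25.
Upper fence = Q3 + 1.5·IQR = 134.50 + 39.75 = 174.25.
61 < 68.25 → outlier.
63 < 68.25 → outlier.
All remaining values lie within [68.25, 174.25].

61, 63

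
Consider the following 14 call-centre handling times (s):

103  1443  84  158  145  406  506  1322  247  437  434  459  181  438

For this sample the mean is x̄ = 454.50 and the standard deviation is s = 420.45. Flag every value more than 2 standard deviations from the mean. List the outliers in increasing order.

1322, 1443

Cutoffs at x̄ ± 2s: 454.50 ± 2·420.45 = [-386.40, 1295.40].
1322: z = 2.06, |z| > 2 → outlier.
1443: z = 2.35, |z| > 2 → outlier.
Every other value lies within [-386.40, 1295.40].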